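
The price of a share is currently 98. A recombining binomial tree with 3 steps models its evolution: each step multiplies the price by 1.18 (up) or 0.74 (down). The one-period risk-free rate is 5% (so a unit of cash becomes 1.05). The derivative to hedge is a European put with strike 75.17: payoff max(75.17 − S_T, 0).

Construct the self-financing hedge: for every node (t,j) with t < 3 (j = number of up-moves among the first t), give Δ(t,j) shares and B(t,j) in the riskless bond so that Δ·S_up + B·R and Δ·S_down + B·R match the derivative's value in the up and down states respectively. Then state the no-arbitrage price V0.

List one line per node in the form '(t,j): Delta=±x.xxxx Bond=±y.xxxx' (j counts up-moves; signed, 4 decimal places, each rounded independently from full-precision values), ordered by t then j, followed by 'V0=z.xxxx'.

No-arbitrage ⇒ martingale measure with p* = (R−d)/(u−d) = 0.7045.
Terminal values V(3,·): V(3,0)=35.4580, V(3,1)=11.8455, V(3,2)=0.0000, V(3,3)=0.0000
  t=2,j=0: stock 53.6648 → up 63.3245 (V=11.8455), down 39.7120 (V=35.4580). Price 17.9257; hedge Δ=-1.0000, bond B=71.5905.
  t=2,j=1: stock 85.5736 → up 100.9768 (V=0.0000), down 63.3245 (V=11.8455). Price 3.3332; hedge Δ=-0.3146, bond B=30.2548.
  t=2,j=2: stock 136.4552 → up 161.0171 (V=0.0000), down 100.9768 (V=0.0000). Price 0.0000; hedge Δ=0.0000, bond B=0.0000.
  t=1,j=0: stock 72.5200 → up 85.5736 (V=3.3332), down 53.6648 (V=17.9257). Price 7.2806; hedge Δ=-0.4573, bond B=40.4454.
  t=1,j=1: stock 115.6400 → up 136.4552 (V=0.0000), down 85.5736 (V=3.3332). Price 0.9379; hedge Δ=-0.0655, bond B=8.5133.
  t=0,j=0: stock 98.0000 → up 115.6400 (V=0.9379), down 72.5200 (V=7.2806). Price 2.6780; hedge Δ=-0.1471, bond B=17.0931.
The time-0 hedge costs 2.6780, which is the no-arbitrage price.

(0,0): Delta=-0.1471 Bond=17.0931
(1,0): Delta=-0.4573 Bond=40.4454
(1,1): Delta=-0.0655 Bond=8.5133
(2,0): Delta=-1.0000 Bond=71.5905
(2,1): Delta=-0.3146 Bond=30.2548
(2,2): Delta=0.0000 Bond=0.0000
V0=2.6780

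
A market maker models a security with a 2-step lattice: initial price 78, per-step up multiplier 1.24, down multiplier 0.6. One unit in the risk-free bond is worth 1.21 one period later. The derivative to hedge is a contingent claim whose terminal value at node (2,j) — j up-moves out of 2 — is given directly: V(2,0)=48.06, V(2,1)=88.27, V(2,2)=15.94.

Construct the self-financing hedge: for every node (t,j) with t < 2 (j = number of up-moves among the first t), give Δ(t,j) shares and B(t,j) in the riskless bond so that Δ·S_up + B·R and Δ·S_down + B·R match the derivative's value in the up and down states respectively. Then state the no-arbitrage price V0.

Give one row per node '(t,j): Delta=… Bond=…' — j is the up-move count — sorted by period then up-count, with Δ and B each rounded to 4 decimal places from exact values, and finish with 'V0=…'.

(0,0): Delta=-1.1101 Bond=101.9390
(1,0): Delta=1.3425 Bond=8.5646
(1,1): Delta=-1.1685 Bond=128.9912
V0=15.3498

Under the risk-neutral measure, an up-move has probability p* = (R−d)/(u−d) = 0.9531 and values discount at R = 1.21.
Payoff layer (t=2): V(2,0)=48.0600, V(2,1)=88.2700, V(2,2)=15.9400
(1,0): S=46.8000. Δ = (V_up−V_dn)/(S_up−S_dn) = (88.2700−48.0600)/(58.0320−28.0800) = 1.3425. V = [p*·88.2700 + (1−p*)·48.0600]/1.21 = 71.3927. B = V − Δ·S = 8.5646.
(1,1): S=96.7200. Δ = (V_up−V_dn)/(S_up−S_dn) = (15.9400−88.2700)/(119.9328−58.0320) = -1.1685. V = [p*·15.9400 + (1−p*)·88.2700]/1.21 = 15.9756. B = V − Δ·S = 128.9912.
(0,0): S=78.0000. Δ = (V_up−V_dn)/(S_up−S_dn) = (15.9756−71.3927)/(96.7200−46.8000) = -1.1101. V = [p*·15.9756 + (1−p*)·71.3927]/1.21 = 15.3498. B = V − Δ·S = 101.9390.
Root portfolio cost Δ·78+B reproduces V0=15.3498.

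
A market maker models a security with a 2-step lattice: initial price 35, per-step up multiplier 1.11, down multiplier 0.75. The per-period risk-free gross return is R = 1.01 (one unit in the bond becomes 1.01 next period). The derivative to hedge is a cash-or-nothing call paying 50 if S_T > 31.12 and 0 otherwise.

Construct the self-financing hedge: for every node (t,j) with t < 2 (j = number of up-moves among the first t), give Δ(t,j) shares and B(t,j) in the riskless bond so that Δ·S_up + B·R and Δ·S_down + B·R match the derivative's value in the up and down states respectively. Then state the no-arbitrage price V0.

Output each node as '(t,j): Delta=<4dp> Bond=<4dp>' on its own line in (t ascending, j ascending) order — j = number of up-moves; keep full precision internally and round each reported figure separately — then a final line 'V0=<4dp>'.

Risk-neutral probability p* = (R−d)/(u−d) = (1.01−0.75)/(1.11−0.75) = 0.7222.
Payoff layer (t=2): V(2,0)=0.0000, V(2,1)=0.0000, V(2,2)=50.0000
  t=1,j=0: stock 26.2500 → up 29.1375 (V=0.0000), down 19.6875 (V=0.0000). Price 0.0000; hedge Δ=0.0000, bond B=0.0000.
  t=1,j=1: stock 38.8500 → up 43.1235 (V=50.0000), down 29.1375 (V=0.0000). Price 35.7536; hedge Δ=3.5750, bond B=-103.1353.
  t=0,j=0: stock 35.0000 → up 38.8500 (V=35.7536), down 26.2500 (V=0.0000). Price 25.5664; hedge Δ=2.8376, bond B=-73.7491.
The time-0 hedge costs 25.5664, which is the no-arbitrage price.

(0,0): Delta=2.8376 Bond=-73.7491
(1,0): Delta=0.0000 Bond=0.0000
(1,1): Delta=3.5750 Bond=-103.1353
V0=25.5664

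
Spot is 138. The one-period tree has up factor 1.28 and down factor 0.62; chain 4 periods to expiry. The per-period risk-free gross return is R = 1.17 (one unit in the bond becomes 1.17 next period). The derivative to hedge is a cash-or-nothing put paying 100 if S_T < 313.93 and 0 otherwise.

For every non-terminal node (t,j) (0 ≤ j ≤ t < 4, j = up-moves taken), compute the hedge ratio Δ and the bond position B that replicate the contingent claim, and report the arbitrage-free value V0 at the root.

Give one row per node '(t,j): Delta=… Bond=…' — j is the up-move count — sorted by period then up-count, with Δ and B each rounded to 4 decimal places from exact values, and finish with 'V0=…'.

(0,0): Delta=-0.3967 Bond=82.3759
(1,0): Delta=0.0000 Bond=62.4371
(1,1): Delta=-0.4351 Bond=103.1683
(2,0): Delta=0.0000 Bond=73.0514
(2,1): Delta=0.0000 Bond=73.0514
(2,2): Delta=-0.4773 Bond=130.2380
(3,0): Delta=0.0000 Bond=85.4701
(3,1): Delta=0.0000 Bond=85.4701
(3,2): Delta=0.0000 Bond=85.4701
(3,3): Delta=-0.5235 Bond=165.7602
V0=27.6296

Risk-neutral probability p* = (R−d)/(u−d) = (1.17−0.62)/(1.28−0.62) = 0.8333.
At expiry t=4: V(4,0)=100.0000, V(4,1)=100.0000, V(4,2)=100.0000, V(4,3)=100.0000, V(4,4)=0.0000
  t=3,j=0: stock 32.8893 → up 42.0983 (V=100.0000), down 20.3913 (V=100.0000). Price 85.4701; hedge Δ=0.0000, bond B=85.4701.
  t=3,j=1: stock 67.9004 → up 86.9125 (V=100.0000), down 42.0983 (V=100.0000). Price 85.4701; hedge Δ=0.0000, bond B=85.4701.
  t=3,j=2: stock 140.1815 → up 179.4323 (V=100.0000), down 86.9125 (V=100.0000). Price 85.4701; hedge Δ=0.0000, bond B=85.4701.
  t=3,j=3: stock 289.4070 → up 370.4409 (V=0.0000), down 179.4323 (V=100.0000). Price 14.2450; hedge Δ=-0.5235, bond B=165.7602.
  t=2,j=0: stock 53.0472 → up 67.9004 (V=85.4701), down 32.8893 (V=85.4701). Price 73.0514; hedge Δ=0.0000, bond B=73.0514.
  t=2,j=1: stock 109.5168 → up 140.1815 (V=85.4701), down 67.9004 (V=85.4701). Price 73.0514; hedge Δ=0.0000, bond B=73.0514.
  t=2,j=2: stock 226.0992 → up 289.4070 (V=14.2450), down 140.1815 (V=85.4701). Price 22.3212; hedge Δ=-0.4773, bond B=130.2380.
  t=1,j=0: stock 85.5600 → up 109.5168 (V=73.0514), down 53.0472 (V=73.0514). Price 62.4371; hedge Δ=0.0000, bond B=62.4371.
  t=1,j=1: stock 176.6400 → up 226.0992 (V=22.3212), down 109.5168 (V=73.0514). Price 26.3045; hedge Δ=-0.4351, bond B=103.1683.
  t=0,j=0: stock 138.0000 → up 176.6400 (V=26.3045), down 85.5600 (V=62.4371). Price 27.6296; hedge Δ=-0.3967, bond B=82.3759.
Self-financing check: at every node Δ·S+B equals the discounted successor values.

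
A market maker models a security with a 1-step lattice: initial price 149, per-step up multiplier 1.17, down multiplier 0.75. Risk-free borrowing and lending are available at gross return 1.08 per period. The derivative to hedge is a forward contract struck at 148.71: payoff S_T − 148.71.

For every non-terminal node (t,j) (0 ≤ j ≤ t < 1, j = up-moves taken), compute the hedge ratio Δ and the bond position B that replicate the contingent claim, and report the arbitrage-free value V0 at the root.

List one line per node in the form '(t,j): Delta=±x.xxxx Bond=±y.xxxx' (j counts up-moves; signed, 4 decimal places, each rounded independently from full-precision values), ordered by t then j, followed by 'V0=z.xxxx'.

(0,0): Delta=1.0000 Bond=-137.6944
V0=11.3056

Since d<R<u, set p* = (R−d)/(u−d) = 0.7857; price each node as the discounted p*-expectation of its children.
At expiry t=1: V(1,0)=-36.9600, V(1,1)=25.6200
  t=0,j=0: stock 149.0000 → up 174.3300 (V=25.6200), down 111.7500 (V=-36.9600). Price 11.3056; hedge Δ=1.0000, bond B=-137.6944.
The time-0 hedge costs 11.3056, which is the no-arbitrage price.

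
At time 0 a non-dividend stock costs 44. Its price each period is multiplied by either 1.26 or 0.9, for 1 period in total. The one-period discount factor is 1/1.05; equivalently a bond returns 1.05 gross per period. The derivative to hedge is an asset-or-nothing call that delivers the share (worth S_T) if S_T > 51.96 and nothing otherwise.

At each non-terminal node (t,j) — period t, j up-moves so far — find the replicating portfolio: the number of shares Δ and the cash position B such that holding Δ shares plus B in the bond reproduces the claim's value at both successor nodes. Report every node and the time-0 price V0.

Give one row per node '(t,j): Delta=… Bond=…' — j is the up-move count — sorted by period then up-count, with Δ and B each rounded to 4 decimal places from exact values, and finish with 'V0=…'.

Under the risk-neutral measure, an up-move has probability p* = (R−d)/(u−d) = 0.4167 and values discount at R = 1.05.
Terminal payoffs: V(1,0)=0.0000, V(1,1)=55.4400
Node (0,0) S=44.0000: V=(p*·55.4400+(1−p*)·0.0000)/1.05=22.0000; Δ=(55.4400−0.0000)/(55.4400−39.6000)=3.5000; B=V−Δ·S=-132.0000
Each (Δ,B) replicates both successor values, so the strategy is self-financing and V0 is arbitrage-free.

(0,0): Delta=3.5000 Bond=-132.0000
V0=22.0000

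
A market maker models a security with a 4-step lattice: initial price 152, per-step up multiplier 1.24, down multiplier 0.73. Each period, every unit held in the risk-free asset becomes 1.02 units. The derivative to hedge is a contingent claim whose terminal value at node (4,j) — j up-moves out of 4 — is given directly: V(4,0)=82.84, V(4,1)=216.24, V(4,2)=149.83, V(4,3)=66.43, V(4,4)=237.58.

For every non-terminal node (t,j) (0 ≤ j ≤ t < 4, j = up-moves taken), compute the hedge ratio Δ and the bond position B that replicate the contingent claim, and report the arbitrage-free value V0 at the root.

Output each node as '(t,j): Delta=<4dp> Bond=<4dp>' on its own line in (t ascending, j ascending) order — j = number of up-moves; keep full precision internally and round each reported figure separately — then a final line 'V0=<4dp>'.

Since d<R<u, set p* = (R−d)/(u−d) = 0.5686; price each node as the discounted p*-expectation of its children.
Terminal payoffs: V(4,0)=82.8400, V(4,1)=216.2400, V(4,2)=149.8300, V(4,3)=66.4300, V(4,4)=237.5800
Node (3,0) S=59.1306: V=(p*·216.2400+(1−p*)·82.8400)/1.02=155.5832; Δ=(216.2400−82.8400)/(73.3219−43.1653)=4.4236; B=V−Δ·S=-105.9854
Node (3,1) S=100.4410: V=(p*·149.8300+(1−p*)·216.2400)/1.02=174.9779; Δ=(149.8300−216.2400)/(124.5468−73.3219)=-1.2964; B=V−Δ·S=305.1936
Node (3,2) S=170.6121: V=(p*·66.4300+(1−p*)·149.8300)/1.02=100.3985; Δ=(66.4300−149.8300)/(211.5590−124.5468)=-0.9585; B=V−Δ·S=263.9279
Node (3,3) S=289.8068: V=(p*·237.5800+(1−p*)·66.4300)/1.02=160.5398; Δ=(237.5800−66.4300)/(359.3605−211.5590)=1.1580; B=V−Δ·S=-175.0484
Node (2,0) S=81.0008: V=(p*·174.9779+(1−p*)·155.5832)/1.02=163.3447; Δ=(174.9779−155.5832)/(100.4410−59.1306)=0.4695; B=V−Δ·S=125.3159
Node (2,1) S=137.5904: V=(p*·100.3985+(1−p*)·174.9779)/1.02=129.9706; Δ=(100.3985−174.9779)/(170.6121−100.4410)=-1.0628; B=V−Δ·S=276.2047
Node (2,2) S=233.7152: V=(p*·160.5398+(1−p*)·100.3985)/1.02=131.9573; Δ=(160.5398−100.3985)/(289.8068−170.6121)=0.5046; B=V−Δ·S=14.0332
Node (1,0) S=110.9600: V=(p*·129.9706+(1−p*)·163.3447)/1.02=141.5365; Δ=(129.9706−163.3447)/(137.5904−81.0008)=-0.5898; B=V−Δ·S=206.9759
Node (1,1) S=188.4800: V=(p*·131.9573+(1−p*)·129.9706)/1.02=128.5297; Δ=(131.9573−129.9706)/(233.7152−137.5904)=0.0207; B=V−Δ·S=124.6341
Node (0,0) S=152.0000: V=(p*·128.5297+(1−p*)·141.5365)/1.02=131.5103; Δ=(128.5297−141.5365)/(188.4800−110.9600)=-0.1678; B=V−Δ·S=157.0138
Root portfolio cost Δ·152+B reproduces V0=131.5103.

(0,0): Delta=-0.1678 Bond=157.0138
(1,0): Delta=-0.5898 Bond=206.9759
(1,1): Delta=0.0207 Bond=124.6341
(2,0): Delta=0.4695 Bond=125.3159
(2,1): Delta=-1.0628 Bond=276.2047
(2,2): Delta=0.5046 Bond=14.0332
(3,0): Delta=4.4236 Bond=-105.9854
(3,1): Delta=-1.2964 Bond=305.1936
(3,2): Delta=-0.9585 Bond=263.9279
(3,3): Delta=1.1580 Bond=-175.0484
V0=131.5103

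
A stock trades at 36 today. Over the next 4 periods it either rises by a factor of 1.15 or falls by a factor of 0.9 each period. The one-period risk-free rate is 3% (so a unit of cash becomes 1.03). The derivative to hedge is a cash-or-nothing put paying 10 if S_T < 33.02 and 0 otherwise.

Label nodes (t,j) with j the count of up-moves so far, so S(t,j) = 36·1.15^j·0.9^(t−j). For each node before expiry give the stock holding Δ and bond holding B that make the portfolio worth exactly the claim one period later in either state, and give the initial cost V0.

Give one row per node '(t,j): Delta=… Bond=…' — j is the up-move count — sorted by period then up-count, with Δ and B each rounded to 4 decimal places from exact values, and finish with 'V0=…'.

(0,0): Delta=-0.3655 Bond=15.6724
(1,0): Delta=-0.5809 Bond=23.1231
(1,1): Delta=-0.2098 Bond=9.6990
(2,0): Delta=-0.6925 Bond=27.0714
(2,1): Delta=-0.5003 Bond=20.8125
(2,2): Delta=0.0000 Bond=0.0000
(3,0): Delta=0.0000 Bond=9.7087
(3,1): Delta=-1.1928 Bond=44.6602
(3,2): Delta=0.0000 Bond=0.0000
(3,3): Delta=0.0000 Bond=0.0000
V0=2.5154

Since d<R<u, set p* = (R−d)/(u−d) = 0.5200; price each node as the discounted p*-expectation of its children.
Payoff layer (t=4): V(4,0)=10.0000, V(4,1)=10.0000, V(4,2)=0.0000, V(4,3)=0.0000, V(4,4)=0.0000
(3,0): S=26.2440. Δ = (V_up−V_dn)/(S_up−S_dn) = (10.0000−10.0000)/(30.1806−23.6196) = 0.0000. V = [p*·10.0000 + (1−p*)·10.0000]/1.03 = 9.7087. B = V − Δ·S = 9.7087.
(3,1): S=33.5340. Δ = (V_up−V_dn)/(S_up−S_dn) = (0.0000−10.0000)/(38.5641−30.1806) = -1.1928. V = [p*·0.0000 + (1−p*)·10.0000]/1.03 = 4.6602. B = V − Δ·S = 44.6602.
(3,2): S=42.8490. Δ = (V_up−V_dn)/(S_up−S_dn) = (0.0000−0.0000)/(49.2763−38.5641) = 0.0000. V = [p*·0.0000 + (1−p*)·0.0000]/1.03 = 0.0000. B = V − Δ·S = 0.0000.
(3,3): S=54.7515. Δ = (V_up−V_dn)/(S_up−S_dn) = (0.0000−0.0000)/(62.9642−49.2763) = 0.0000. V = [p*·0.0000 + (1−p*)·0.0000]/1.03 = 0.0000. B = V − Δ·S = 0.0000.
(2,0): S=29.1600. Δ = (V_up−V_dn)/(S_up−S_dn) = (4.6602−9.7087)/(33.5340−26.2440) = -0.6925. V = [p*·4.6602 + (1−p*)·9.7087]/1.03 = 6.8772. B = V − Δ·S = 27.0714.
(2,1): S=37.2600. Δ = (V_up−V_dn)/(S_up−S_dn) = (0.0000−4.6602)/(42.8490−33.5340) = -0.5003. V = [p*·0.0000 + (1−p*)·4.6602]/1.03 = 2.1717. B = V − Δ·S = 20.8125.
(2,2): S=47.6100. Δ = (V_up−V_dn)/(S_up−S_dn) = (0.0000−0.0000)/(54.7515−42.8490) = 0.0000. V = [p*·0.0000 + (1−p*)·0.0000]/1.03 = 0.0000. B = V − Δ·S = 0.0000.
(1,0): S=32.4000. Δ = (V_up−V_dn)/(S_up−S_dn) = (2.1717−6.8772)/(37.2600−29.1600) = -0.5809. V = [p*·2.1717 + (1−p*)·6.8772]/1.03 = 4.3013. B = V − Δ·S = 23.1231.
(1,1): S=41.4000. Δ = (V_up−V_dn)/(S_up−S_dn) = (0.0000−2.1717)/(47.6100−37.2600) = -0.2098. V = [p*·0.0000 + (1−p*)·2.1717]/1.03 = 1.0121. B = V − Δ·S = 9.6990.
(0,0): S=36.0000. Δ = (V_up−V_dn)/(S_up−S_dn) = (1.0121−4.3013)/(41.4000−32.4000) = -0.3655. V = [p*·1.0121 + (1−p*)·4.3013]/1.03 = 2.5154. B = V − Δ·S = 15.6724.
Root portfolio cost Δ·36+B reproduces V0=2.5154.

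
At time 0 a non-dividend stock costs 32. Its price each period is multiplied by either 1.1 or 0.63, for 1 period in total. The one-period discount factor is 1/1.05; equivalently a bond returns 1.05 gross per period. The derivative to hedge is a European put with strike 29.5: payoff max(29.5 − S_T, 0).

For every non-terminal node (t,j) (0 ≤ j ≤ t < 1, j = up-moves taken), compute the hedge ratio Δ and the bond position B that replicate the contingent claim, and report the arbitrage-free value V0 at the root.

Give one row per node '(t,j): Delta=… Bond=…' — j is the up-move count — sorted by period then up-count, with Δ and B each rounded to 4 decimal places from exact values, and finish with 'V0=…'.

(0,0): Delta=-0.6210 Bond=20.8186
V0=0.9463

Risk-neutral probability p* = (R−d)/(u−d) = (1.05−0.63)/(1.1−0.63) = 0.8936.
Terminal values V(1,·): V(1,0)=9.3400, V(1,1)=0.0000
(0,0): S=32.0000. Δ = (V_up−V_dn)/(S_up−S_dn) = (0.0000−9.3400)/(35.2000−20.1600) = -0.6210. V = [p*·0.0000 + (1−p*)·9.3400]/1.05 = 0.9463. B = V − Δ·S = 20.8186.
Self-financing check: at every node Δ·S+B equals the discounted successor values.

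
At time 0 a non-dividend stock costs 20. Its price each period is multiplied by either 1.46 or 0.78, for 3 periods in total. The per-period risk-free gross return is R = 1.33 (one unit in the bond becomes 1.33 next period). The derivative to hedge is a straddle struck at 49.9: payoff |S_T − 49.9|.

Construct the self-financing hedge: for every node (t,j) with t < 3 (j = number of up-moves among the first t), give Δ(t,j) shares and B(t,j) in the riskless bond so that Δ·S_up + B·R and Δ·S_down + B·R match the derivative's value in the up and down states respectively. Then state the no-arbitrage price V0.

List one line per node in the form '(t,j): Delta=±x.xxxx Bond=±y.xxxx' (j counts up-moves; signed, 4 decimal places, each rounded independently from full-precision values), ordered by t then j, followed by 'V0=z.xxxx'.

(0,0): Delta=-0.3287 Bond=13.3365
(1,0): Delta=-1.0000 Bond=28.2096
(1,1): Delta=-0.2439 Bond=15.2624
(2,0): Delta=-1.0000 Bond=37.5188
(2,1): Delta=-1.0000 Bond=37.5188
(2,2): Delta=-0.1485 Bond=16.2288
V0=6.7622

The replicating-portfolio and risk-neutral prices coincide; use p* = (1.33−0.78)/(1.46−0.78) = 0.8088 for the latter.
At expiry t=3: V(3,0)=40.4090, V(3,1)=32.1347, V(3,2)=16.6470, V(3,3)=12.3427
(2,0): S=12.1680. Δ = (V_up−V_dn)/(S_up−S_dn) = (32.1347−40.4090)/(17.7653−9.4910) = -1.0000. V = [p*·32.1347 + (1−p*)·40.4090]/1.33 = 25.3508. B = V − Δ·S = 37.5188.
(2,1): S=22.7760. Δ = (V_up−V_dn)/(S_up−S_dn) = (16.6470−32.1347)/(33.2530−17.7653) = -1.0000. V = [p*·16.6470 + (1−p*)·32.1347]/1.33 = 14.7428. B = V − Δ·S = 37.5188.
(2,2): S=42.6320. Δ = (V_up−V_dn)/(S_up−S_dn) = (12.3427−16.6470)/(62.2427−33.2530) = -0.1485. V = [p*·12.3427 + (1−p*)·16.6470]/1.33 = 9.8990. B = V − Δ·S = 16.2288.
(1,0): S=15.6000. Δ = (V_up−V_dn)/(S_up−S_dn) = (14.7428−25.3508)/(22.7760−12.1680) = -1.0000. V = [p*·14.7428 + (1−p*)·25.3508]/1.33 = 12.6096. B = V − Δ·S = 28.2096.
(1,1): S=29.2000. Δ = (V_up−V_dn)/(S_up−S_dn) = (9.8990−14.7428)/(42.6320−22.7760) = -0.2439. V = [p*·9.8990 + (1−p*)·14.7428]/1.33 = 8.1391. B = V − Δ·S = 15.2624.
(0,0): S=20.0000. Δ = (V_up−V_dn)/(S_up−S_dn) = (8.1391−12.6096)/(29.2000−15.6000) = -0.3287. V = [p*·8.1391 + (1−p*)·12.6096]/1.33 = 6.7622. B = V − Δ·S = 13.3365.
Root portfolio cost Δ·20+B reproduces V0=6.7622.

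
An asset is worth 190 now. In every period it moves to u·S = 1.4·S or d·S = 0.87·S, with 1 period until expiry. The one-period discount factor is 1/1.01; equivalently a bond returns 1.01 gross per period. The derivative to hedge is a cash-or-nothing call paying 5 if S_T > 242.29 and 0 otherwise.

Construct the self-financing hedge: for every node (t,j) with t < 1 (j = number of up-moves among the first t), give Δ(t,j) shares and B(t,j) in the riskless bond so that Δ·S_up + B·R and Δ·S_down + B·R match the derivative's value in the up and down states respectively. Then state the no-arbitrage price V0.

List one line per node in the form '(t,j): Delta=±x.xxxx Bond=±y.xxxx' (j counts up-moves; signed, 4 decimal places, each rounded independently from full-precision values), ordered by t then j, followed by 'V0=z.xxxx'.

(0,0): Delta=0.0497 Bond=-8.1263
V0=1.3077

Under the risk-neutral measure, an up-move has probability p* = (R−d)/(u−d) = 0.2642 and values discount at R = 1.01.
Payoff layer (t=1): V(1,0)=0.0000, V(1,1)=5.0000
Node (0,0) S=190.0000: V=(p*·5.0000+(1−p*)·0.0000)/1.01=1.3077; Δ=(5.0000−0.0000)/(266.0000−165.3000)=0.0497; B=V−Δ·S=-8.1263
Self-financing check: at every node Δ·S+B equals the discounted successor values.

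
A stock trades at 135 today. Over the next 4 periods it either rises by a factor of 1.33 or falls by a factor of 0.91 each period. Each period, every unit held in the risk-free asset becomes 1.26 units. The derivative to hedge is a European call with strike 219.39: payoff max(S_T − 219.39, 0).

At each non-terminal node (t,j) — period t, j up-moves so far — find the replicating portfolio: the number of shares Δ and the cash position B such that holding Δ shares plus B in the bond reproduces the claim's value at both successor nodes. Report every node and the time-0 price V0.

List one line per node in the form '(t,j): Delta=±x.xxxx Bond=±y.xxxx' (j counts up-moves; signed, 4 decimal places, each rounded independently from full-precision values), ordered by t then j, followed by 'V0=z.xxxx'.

(0,0): Delta=0.8938 Bond=-71.1559
(1,0): Delta=0.5903 Bond=-52.3749
(1,1): Delta=0.9353 Bond=-97.1127
(2,0): Delta=0.0000 Bond=0.0000
(2,1): Delta=0.6711 Bond=-79.1909
(2,2): Delta=0.9715 Bond=-130.9963
(3,0): Delta=0.0000 Bond=0.0000
(3,1): Delta=0.0000 Bond=0.0000
(3,2): Delta=0.7629 Bond=-119.7366
(3,3): Delta=1.0000 Bond=-174.1190
V0=49.5041

Risk-neutral probability p* = (R−d)/(u−d) = (1.26−0.91)/(1.33−0.91) = 0.8333.
Terminal values V(4,·): V(4,0)=0.0000, V(4,1)=0.0000, V(4,2)=0.0000, V(4,3)=69.6315, V(4,4)=203.0260
Node (3,0) S=101.7321: V=(p*·0.0000+(1−p*)·0.0000)/1.26=0.0000; Δ=(0.0000−0.0000)/(135.3037−92.5762)=0.0000; B=V−Δ·S=0.0000
Node (3,1) S=148.6854: V=(p*·0.0000+(1−p*)·0.0000)/1.26=0.0000; Δ=(0.0000−0.0000)/(197.7515−135.3037)=0.0000; B=V−Δ·S=0.0000
Node (3,2) S=217.3094: V=(p*·69.6315+(1−p*)·0.0000)/1.26=46.0525; Δ=(69.6315−0.0000)/(289.0215−197.7515)=0.7629; B=V−Δ·S=-119.7366
Node (3,3) S=317.6060: V=(p*·203.0260+(1−p*)·69.6315)/1.26=143.4869; Δ=(203.0260−69.6315)/(422.4160−289.0215)=1.0000; B=V−Δ·S=-174.1190
Node (2,0) S=111.7935: V=(p*·0.0000+(1−p*)·0.0000)/1.26=0.0000; Δ=(0.0000−0.0000)/(148.6854−101.7321)=0.0000; B=V−Δ·S=0.0000
Node (2,1) S=163.3905: V=(p*·46.0525+(1−p*)·0.0000)/1.26=30.4580; Δ=(46.0525−0.0000)/(217.3094−148.6854)=0.6711; B=V−Δ·S=-79.1909
Node (2,2) S=238.8015: V=(p*·143.4869+(1−p*)·46.0525)/1.26=100.9904; Δ=(143.4869−46.0525)/(317.6060−217.3094)=0.9715; B=V−Δ·S=-130.9963
Node (1,0) S=122.8500: V=(p*·30.4580+(1−p*)·0.0000)/1.26=20.1442; Δ=(30.4580−0.0000)/(163.3905−111.7935)=0.5903; B=V−Δ·S=-52.3749
Node (1,1) S=179.5500: V=(p*·100.9904+(1−p*)·30.4580)/1.26=70.8214; Δ=(100.9904−30.4580)/(238.8015−163.3905)=0.9353; B=V−Δ·S=-97.1127
Node (0,0) S=135.0000: V=(p*·70.8214+(1−p*)·20.1442)/1.26=49.5041; Δ=(70.8214−20.1442)/(179.5500−122.8500)=0.8938; B=V−Δ·S=-71.1559
The time-0 hedge costs 49.5041, which is the no-arbitrage price.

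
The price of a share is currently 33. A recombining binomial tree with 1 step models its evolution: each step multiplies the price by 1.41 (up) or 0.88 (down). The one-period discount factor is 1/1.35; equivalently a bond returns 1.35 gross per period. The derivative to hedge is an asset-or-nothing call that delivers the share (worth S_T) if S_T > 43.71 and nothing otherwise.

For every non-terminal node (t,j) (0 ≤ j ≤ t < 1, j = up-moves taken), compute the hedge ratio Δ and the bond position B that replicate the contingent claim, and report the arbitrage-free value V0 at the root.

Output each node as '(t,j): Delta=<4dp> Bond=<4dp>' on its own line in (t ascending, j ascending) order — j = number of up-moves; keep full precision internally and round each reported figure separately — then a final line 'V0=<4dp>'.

(0,0): Delta=2.6604 Bond=-57.2277
V0=30.5648

Under the risk-neutral measure, an up-move has probability p* = (R−d)/(u−d) = 0.8868 and values discount at R = 1.35.
Terminal payoffs: V(1,0)=0.0000, V(1,1)=46.5300
(0,0): S=33.0000. Δ = (V_up−V_dn)/(S_up−S_dn) = (46.5300−0.0000)/(46.5300−29.0400) = 2.6604. V = [p*·46.5300 + (1−p*)·0.0000]/1.35 = 30.5648. B = V − Δ·S = -57.2277.
Each (Δ,B) replicates both successor values, so the strategy is self-financing and V0 is arbitrage-free.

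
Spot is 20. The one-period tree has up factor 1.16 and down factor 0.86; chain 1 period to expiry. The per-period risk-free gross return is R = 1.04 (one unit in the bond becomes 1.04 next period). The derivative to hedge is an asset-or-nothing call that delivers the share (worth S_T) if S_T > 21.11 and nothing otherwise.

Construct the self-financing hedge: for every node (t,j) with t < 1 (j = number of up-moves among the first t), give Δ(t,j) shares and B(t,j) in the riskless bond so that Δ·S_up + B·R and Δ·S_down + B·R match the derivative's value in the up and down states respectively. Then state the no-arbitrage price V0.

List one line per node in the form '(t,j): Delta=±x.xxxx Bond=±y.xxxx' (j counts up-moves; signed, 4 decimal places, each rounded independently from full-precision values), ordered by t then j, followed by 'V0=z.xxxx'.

(0,0): Delta=3.8667 Bond=-63.9487
V0=13.3846

Under the risk-neutral measure, an up-move has probability p* = (R−d)/(u−d) = 0.6000 and values discount at R = 1.04.
At expiry t=1: V(1,0)=0.0000, V(1,1)=23.2000
(0,0): S=20.0000. Δ = (V_up−V_dn)/(S_up−S_dn) = (23.2000−0.0000)/(23.2000−17.2000) = 3.8667. V = [p*·23.2000 + (1−p*)·0.0000]/1.04 = 13.3846. B = V − Δ·S = -63.9487.
Root portfolio cost Δ·20+B reproduces V0=13.3846.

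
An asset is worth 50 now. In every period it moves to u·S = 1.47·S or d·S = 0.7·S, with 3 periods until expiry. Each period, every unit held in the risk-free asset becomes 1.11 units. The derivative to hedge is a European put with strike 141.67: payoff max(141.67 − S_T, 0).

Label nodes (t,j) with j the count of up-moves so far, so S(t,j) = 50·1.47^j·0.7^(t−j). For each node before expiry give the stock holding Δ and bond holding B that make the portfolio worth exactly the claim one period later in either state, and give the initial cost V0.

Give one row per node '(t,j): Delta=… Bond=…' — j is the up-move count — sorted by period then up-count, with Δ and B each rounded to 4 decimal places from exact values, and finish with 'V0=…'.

(0,0): Delta=-0.8975 Bond=100.3546
(1,0): Delta=-1.0000 Bond=114.9826
(1,1): Delta=-0.8546 Bond=108.2423
(2,0): Delta=-1.0000 Bond=127.6306
(2,1): Delta=-1.0000 Bond=127.6306
(2,2): Delta=-0.7938 Bond=113.5797
V0=55.4817

Risk-neutral probability p* = (R−d)/(u−d) = (1.11−0.7)/(1.47−0.7) = 0.5325.
Terminal values V(3,·): V(3,0)=124.5200, V(3,1)=105.6550, V(3,2)=66.0385, V(3,3)=0.0000
  t=2,j=0: stock 24.5000 → up 36.0150 (V=105.6550), down 17.1500 (V=124.5200). Price 103.1306; hedge Δ=-1.0000, bond B=127.6306.
  t=2,j=1: stock 51.4500 → up 75.6315 (V=66.0385), down 36.0150 (V=105.6550). Price 76.1806; hedge Δ=-1.0000, bond B=127.6306.
  t=2,j=2: stock 108.0450 → up 158.8261 (V=0.0000), down 75.6315 (V=66.0385). Price 27.8154; hedge Δ=-0.7938, bond B=113.5797.
  t=1,j=0: stock 35.0000 → up 51.4500 (V=76.1806), down 24.5000 (V=103.1306). Price 79.9826; hedge Δ=-1.0000, bond B=114.9826.
  t=1,j=1: stock 73.5000 → up 108.0450 (V=27.8154), down 51.4500 (V=76.1806). Price 45.4304; hedge Δ=-0.8546, bond B=108.2423.
  t=0,j=0: stock 50.0000 → up 73.5000 (V=45.4304), down 35.0000 (V=79.9826). Price 55.4817; hedge Δ=-0.8975, bond B=100.3546.
The time-0 hedge costs 55.4817, which is the no-arbitrage price.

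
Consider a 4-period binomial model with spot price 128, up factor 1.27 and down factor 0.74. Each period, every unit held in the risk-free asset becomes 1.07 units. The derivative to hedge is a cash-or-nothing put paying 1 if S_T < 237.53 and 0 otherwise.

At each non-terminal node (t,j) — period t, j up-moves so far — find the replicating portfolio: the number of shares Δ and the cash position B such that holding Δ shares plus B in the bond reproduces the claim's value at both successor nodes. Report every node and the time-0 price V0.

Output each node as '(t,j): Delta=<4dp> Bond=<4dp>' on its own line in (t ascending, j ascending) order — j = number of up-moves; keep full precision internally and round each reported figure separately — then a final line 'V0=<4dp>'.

(0,0): Delta=-0.0029 Bond=1.0200
(1,0): Delta=0.0000 Bond=0.8163
(1,1): Delta=-0.0039 Bond=1.2582
(2,0): Delta=0.0000 Bond=0.8734
(2,1): Delta=0.0000 Bond=0.8734
(2,2): Delta=-0.0053 Bond=1.6328
(3,0): Delta=0.0000 Bond=0.9346
(3,1): Delta=0.0000 Bond=0.9346
(3,2): Delta=0.0000 Bond=0.9346
(3,3): Delta=-0.0072 Bond=2.2395
V0=0.6482

Since d<R<u, set p* = (R−d)/(u−d) = 0.6226; price each node as the discounted p*-expectation of its children.
Terminal values V(4,·): V(4,0)=1.0000, V(4,1)=1.0000, V(4,2)=1.0000, V(4,3)=1.0000, V(4,4)=0.0000
(3,0): S=51.8687. Δ = (V_up−V_dn)/(S_up−S_dn) = (1.0000−1.0000)/(65.8732−38.3828) = 0.0000. V = [p*·1.0000 + (1−p*)·1.0000]/1.07 = 0.9346. B = V − Δ·S = 0.9346.
(3,1): S=89.0179. Δ = (V_up−V_dn)/(S_up−S_dn) = (1.0000−1.0000)/(113.0527−65.8732) = 0.0000. V = [p*·1.0000 + (1−p*)·1.0000]/1.07 = 0.9346. B = V − Δ·S = 0.9346.
(3,2): S=152.7739. Δ = (V_up−V_dn)/(S_up−S_dn) = (1.0000−1.0000)/(194.0228−113.0527) = 0.0000. V = [p*·1.0000 + (1−p*)·1.0000]/1.07 = 0.9346. B = V − Δ·S = 0.9346.
(3,3): S=262.1930. Δ = (V_up−V_dn)/(S_up−S_dn) = (0.0000−1.0000)/(332.9851−194.0228) = -0.0072. V = [p*·0.0000 + (1−p*)·1.0000]/1.07 = 0.3527. B = V − Δ·S = 2.2395.
(2,0): S=70.0928. Δ = (V_up−V_dn)/(S_up−S_dn) = (0.9346−0.9346)/(89.0179−51.8687) = 0.0000. V = [p*·0.9346 + (1−p*)·0.9346]/1.07 = 0.8734. B = V − Δ·S = 0.8734.
(2,1): S=120.2944. Δ = (V_up−V_dn)/(S_up−S_dn) = (0.9346−0.9346)/(152.7739−89.0179) = 0.0000. V = [p*·0.9346 + (1−p*)·0.9346]/1.07 = 0.8734. B = V − Δ·S = 0.8734.
(2,2): S=206.4512. Δ = (V_up−V_dn)/(S_up−S_dn) = (0.3527−0.9346)/(262.1930−152.7739) = -0.0053. V = [p*·0.3527 + (1−p*)·0.9346]/1.07 = 0.5348. B = V − Δ·S = 1.6328.
(1,0): S=94.7200. Δ = (V_up−V_dn)/(S_up−S_dn) = (0.8734−0.8734)/(120.2944−70.0928) = 0.0000. V = [p*·0.8734 + (1−p*)·0.8734]/1.07 = 0.8163. B = V − Δ·S = 0.8163.
(1,1): S=162.5600. Δ = (V_up−V_dn)/(S_up−S_dn) = (0.5348−0.8734)/(206.4512−120.2944) = -0.0039. V = [p*·0.5348 + (1−p*)·0.8734]/1.07 = 0.6193. B = V − Δ·S = 1.2582.
(0,0): S=128.0000. Δ = (V_up−V_dn)/(S_up−S_dn) = (0.6193−0.8163)/(162.5600−94.7200) = -0.0029. V = [p*·0.6193 + (1−p*)·0.8163]/1.07 = 0.6482. B = V − Δ·S = 1.0200.
Root portfolio cost Δ·128+B reproduces V0=0.6482.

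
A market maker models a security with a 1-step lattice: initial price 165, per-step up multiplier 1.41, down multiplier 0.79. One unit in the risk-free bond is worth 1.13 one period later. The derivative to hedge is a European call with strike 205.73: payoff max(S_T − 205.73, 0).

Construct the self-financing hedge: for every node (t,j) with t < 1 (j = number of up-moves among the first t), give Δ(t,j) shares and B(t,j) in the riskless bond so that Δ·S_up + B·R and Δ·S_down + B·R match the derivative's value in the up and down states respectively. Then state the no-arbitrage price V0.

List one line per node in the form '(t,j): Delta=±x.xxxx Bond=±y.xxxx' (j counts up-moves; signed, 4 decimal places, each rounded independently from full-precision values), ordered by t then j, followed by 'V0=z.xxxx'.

(0,0): Delta=0.2631 Bond=-30.3551
V0=13.0642

Since d<R<u, set p* = (R−d)/(u−d) = 0.5484; price each node as the discounted p*-expectation of its children.
Payoff layer (t=1): V(1,0)=0.0000, V(1,1)=26.9200
  t=0,j=0: stock 165.0000 → up 232.6500 (V=26.9200), down 130.3500 (V=0.0000). Price 13.0642; hedge Δ=0.2631, bond B=-30.3551.
Check: Δ(0,0)·S0 + B(0,0) = 13.0642 = V0.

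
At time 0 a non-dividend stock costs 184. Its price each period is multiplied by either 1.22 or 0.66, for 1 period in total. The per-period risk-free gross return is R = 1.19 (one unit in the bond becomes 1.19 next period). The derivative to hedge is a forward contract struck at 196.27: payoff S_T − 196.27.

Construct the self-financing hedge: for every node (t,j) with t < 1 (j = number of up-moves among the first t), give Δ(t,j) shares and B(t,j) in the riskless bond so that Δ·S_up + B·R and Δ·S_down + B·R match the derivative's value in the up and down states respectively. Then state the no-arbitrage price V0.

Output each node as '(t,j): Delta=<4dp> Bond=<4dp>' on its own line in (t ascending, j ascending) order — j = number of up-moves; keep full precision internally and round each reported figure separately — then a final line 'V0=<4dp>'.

Risk-neutral probability p* = (R−d)/(u−d) = (1.19−0.66)/(1.22−0.66) = 0.9464.
Terminal payoffs: V(1,0)=-74.8300, V(1,1)=28.2100
(0,0): S=184.0000. Δ = (V_up−V_dn)/(S_up−S_dn) = (28.2100−-74.8300)/(224.4800−121.4400) = 1.0000. V = [p*·28.2100 + (1−p*)·-74.8300]/1.19 = 19.0672. B = V − Δ·S = -164.9328.
Each (Δ,B) replicates both successor values, so the strategy is self-financing and V0 is arbitrage-free.

(0,0): Delta=1.0000 Bond=-164.9328
V0=19.0672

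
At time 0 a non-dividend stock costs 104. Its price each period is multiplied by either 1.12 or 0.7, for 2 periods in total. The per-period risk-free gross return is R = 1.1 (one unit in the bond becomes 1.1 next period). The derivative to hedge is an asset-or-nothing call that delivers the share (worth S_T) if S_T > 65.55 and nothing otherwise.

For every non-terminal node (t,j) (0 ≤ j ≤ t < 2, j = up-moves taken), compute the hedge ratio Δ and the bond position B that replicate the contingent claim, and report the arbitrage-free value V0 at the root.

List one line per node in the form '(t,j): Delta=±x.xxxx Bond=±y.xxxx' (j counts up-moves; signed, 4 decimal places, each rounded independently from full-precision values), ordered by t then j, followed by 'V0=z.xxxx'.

The replicating-portfolio and risk-neutral prices coincide; use p* = (1.1−0.7)/(1.12−0.7) = 0.9524 for the latter.
Payoff layer (t=2): V(2,0)=0.0000, V(2,1)=81.5360, V(2,2)=130.4576
(1,0): S=72.8000. Δ = (V_up−V_dn)/(S_up−S_dn) = (81.5360−0.0000)/(81.5360−50.9600) = 2.6667. V = [p*·81.5360 + (1−p*)·0.0000]/1.1 = 70.5939. B = V − Δ·S = -123.5394.
(1,1): S=116.4800. Δ = (V_up−V_dn)/(S_up−S_dn) = (130.4576−81.5360)/(130.4576−81.5360) = 1.0000. V = [p*·130.4576 + (1−p*)·81.5360]/1.1 = 116.4800. B = V − Δ·S = 0.0000.
(0,0): S=104.0000. Δ = (V_up−V_dn)/(S_up−S_dn) = (116.4800−70.5939)/(116.4800−72.8000) = 1.0505. V = [p*·116.4800 + (1−p*)·70.5939]/1.1 = 103.9045. B = V − Δ·S = -5.3480.
Root portfolio cost Δ·104+B reproduces V0=103.9045.

(0,0): Delta=1.0505 Bond=-5.3480
(1,0): Delta=2.6667 Bond=-123.5394
(1,1): Delta=1.0000 Bond=0.0000
V0=103.9045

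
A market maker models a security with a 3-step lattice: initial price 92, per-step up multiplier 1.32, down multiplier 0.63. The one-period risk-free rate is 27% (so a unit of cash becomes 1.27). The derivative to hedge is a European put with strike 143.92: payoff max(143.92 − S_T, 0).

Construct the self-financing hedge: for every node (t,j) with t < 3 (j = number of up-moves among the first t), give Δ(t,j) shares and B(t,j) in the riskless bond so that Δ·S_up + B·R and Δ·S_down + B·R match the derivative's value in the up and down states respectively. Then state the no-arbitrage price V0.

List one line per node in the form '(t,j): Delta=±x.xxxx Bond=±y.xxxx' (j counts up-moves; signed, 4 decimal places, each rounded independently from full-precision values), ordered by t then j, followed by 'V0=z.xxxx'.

(0,0): Delta=-0.4313 Bond=44.3075
(1,0): Delta=-1.0000 Bond=89.2306
(1,1): Delta=-0.4101 Bond=53.6956
(2,0): Delta=-1.0000 Bond=113.3228
(2,1): Delta=-1.0000 Bond=113.3228
(2,2): Delta=-0.3881 Bond=64.6676
V0=4.6250

Under the risk-neutral measure, an up-move has probability p* = (R−d)/(u−d) = 0.9275 and values discount at R = 1.27.
At expiry t=3: V(3,0)=120.9157, V(3,1)=95.7205, V(3,2)=42.9305, V(3,3)=0.0000
Node (2,0) S=36.5148: V=(p*·95.7205+(1−p*)·120.9157)/1.27=76.8080; Δ=(95.7205−120.9157)/(48.1995−23.0043)=-1.0000; B=V−Δ·S=113.3228
Node (2,1) S=76.5072: V=(p*·42.9305+(1−p*)·95.7205)/1.27=36.8156; Δ=(42.9305−95.7205)/(100.9895−48.1995)=-1.0000; B=V−Δ·S=113.3228
Node (2,2) S=160.3008: V=(p*·0.0000+(1−p*)·42.9305)/1.27=2.4495; Δ=(0.0000−42.9305)/(211.5971−100.9895)=-0.3881; B=V−Δ·S=64.6676
Node (1,0) S=57.9600: V=(p*·36.8156+(1−p*)·76.8080)/1.27=31.2706; Δ=(36.8156−76.8080)/(76.5072−36.5148)=-1.0000; B=V−Δ·S=89.2306
Node (1,1) S=121.4400: V=(p*·2.4495+(1−p*)·36.8156)/1.27=3.8896; Δ=(2.4495−36.8156)/(160.3008−76.5072)=-0.4101; B=V−Δ·S=53.6956
Node (0,0) S=92.0000: V=(p*·3.8896+(1−p*)·31.2706)/1.27=4.6250; Δ=(3.8896−31.2706)/(121.4400−57.9600)=-0.4313; B=V−Δ·S=44.3075
Each (Δ,B) replicates both successor values, so the strategy is self-financing and V0 is arbitrage-free.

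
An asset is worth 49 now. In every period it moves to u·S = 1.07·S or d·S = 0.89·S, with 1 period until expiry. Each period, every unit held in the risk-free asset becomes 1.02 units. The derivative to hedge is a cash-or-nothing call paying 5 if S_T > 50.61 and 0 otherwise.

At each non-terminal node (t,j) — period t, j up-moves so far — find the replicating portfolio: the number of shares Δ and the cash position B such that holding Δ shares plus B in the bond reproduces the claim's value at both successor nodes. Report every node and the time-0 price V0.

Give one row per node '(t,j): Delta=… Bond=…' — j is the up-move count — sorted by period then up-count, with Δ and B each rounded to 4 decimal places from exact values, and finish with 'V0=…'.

No-arbitrage ⇒ martingale measure with p* = (R−d)/(u−d) = 0.7222.
Terminal payoffs: V(1,0)=0.0000, V(1,1)=5.0000
(0,0): S=49.0000. Δ = (V_up−V_dn)/(S_up−S_dn) = (5.0000−0.0000)/(52.4300−43.6100) = 0.5669. V = [p*·5.0000 + (1−p*)·0.0000]/1.02 = 3.5403. B = V − Δ·S = -24.2375.
The time-0 hedge costs 3.5403, which is the no-arbitrage price.

(0,0): Delta=0.5669 Bond=-24.2375
V0=3.5403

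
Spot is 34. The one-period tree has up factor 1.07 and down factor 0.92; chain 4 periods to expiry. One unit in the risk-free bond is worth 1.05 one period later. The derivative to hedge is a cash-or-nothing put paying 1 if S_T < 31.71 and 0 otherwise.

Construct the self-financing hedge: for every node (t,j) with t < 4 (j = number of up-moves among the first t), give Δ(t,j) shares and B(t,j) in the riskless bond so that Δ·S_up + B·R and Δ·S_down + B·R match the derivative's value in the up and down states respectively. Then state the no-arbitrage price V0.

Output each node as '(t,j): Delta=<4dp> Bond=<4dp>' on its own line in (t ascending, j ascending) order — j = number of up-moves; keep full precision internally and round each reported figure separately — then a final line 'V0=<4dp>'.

(0,0): Delta=-0.0078 Bond=0.2732
(1,0): Delta=-0.0447 Bond=1.4395
(1,1): Delta=-0.0030 Bond=0.1095
(2,0): Delta=-0.1912 Bond=5.7284
(2,1): Delta=-0.0253 Bond=0.8627
(2,2): Delta=0.0000 Bond=0.0000
(3,0): Delta=0.0000 Bond=0.9524
(3,1): Delta=-0.2165 Bond=6.7937
(3,2): Delta=0.0000 Bond=0.0000
(3,3): Delta=0.0000 Bond=0.0000
V0=0.0070

Since d<R<u, set p* = (R−d)/(u−d) = 0.8667; price each node as the discounted p*-expectation of its children.
Terminal payoffs: V(4,0)=1.0000, V(4,1)=1.0000, V(4,2)=0.0000, V(4,3)=0.0000, V(4,4)=0.0000
Node (3,0) S=26.4754: V=(p*·1.0000+(1−p*)·1.0000)/1.05=0.9524; Δ=(1.0000−1.0000)/(28.3287−24.3574)=0.0000; B=V−Δ·S=0.9524
Node (3,1) S=30.7920: V=(p*·0.0000+(1−p*)·1.0000)/1.05=0.1270; Δ=(0.0000−1.0000)/(32.9475−28.3287)=-0.2165; B=V−Δ·S=6.7937
Node (3,2) S=35.8125: V=(p*·0.0000+(1−p*)·0.0000)/1.05=0.0000; Δ=(0.0000−0.0000)/(38.3193−32.9475)=0.0000; B=V−Δ·S=0.0000
Node (3,3) S=41.6515: V=(p*·0.0000+(1−p*)·0.0000)/1.05=0.0000; Δ=(0.0000−0.0000)/(44.5671−38.3193)=0.0000; B=V−Δ·S=0.0000
Node (2,0) S=28.7776: V=(p*·0.1270+(1−p*)·0.9524)/1.05=0.2257; Δ=(0.1270−0.9524)/(30.7920−26.4754)=-0.1912; B=V−Δ·S=5.7284
Node (2,1) S=33.4696: V=(p*·0.0000+(1−p*)·0.1270)/1.05=0.0161; Δ=(0.0000−0.1270)/(35.8125−30.7920)=-0.0253; B=V−Δ·S=0.8627
Node (2,2) S=38.9266: V=(p*·0.0000+(1−p*)·0.0000)/1.05=0.0000; Δ=(0.0000−0.0000)/(41.6515−35.8125)=0.0000; B=V−Δ·S=0.0000
Node (1,0) S=31.2800: V=(p*·0.0161+(1−p*)·0.2257)/1.05=0.0420; Δ=(0.0161−0.2257)/(33.4696−28.7776)=-0.0447; B=V−Δ·S=1.4395
Node (1,1) S=36.3800: V=(p*·0.0000+(1−p*)·0.0161)/1.05=0.0020; Δ=(0.0000−0.0161)/(38.9266−33.4696)=-0.0030; B=V−Δ·S=0.1095
Node (0,0) S=34.0000: V=(p*·0.0020+(1−p*)·0.0420)/1.05=0.0070; Δ=(0.0020−0.0420)/(36.3800−31.2800)=-0.0078; B=V−Δ·S=0.2732
Check: Δ(0,0)·S0 + B(0,0) = 0.0070 = V0.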